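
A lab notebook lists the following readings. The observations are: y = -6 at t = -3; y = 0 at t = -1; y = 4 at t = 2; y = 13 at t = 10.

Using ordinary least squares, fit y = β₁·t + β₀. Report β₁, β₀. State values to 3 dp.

With design matrix A, AᵀA = [[114, 8]; [8, 4]] and Aᵀy = [156, 11]ᵀ.
Δ = 114·4 − 8² = 392.
β₁ = (156·4 − 8·11)/392 = 67/49; β₀ = (114·11 − 8·156)/392 = 3/196.

β₁ = 1.367, β₀ = 0.015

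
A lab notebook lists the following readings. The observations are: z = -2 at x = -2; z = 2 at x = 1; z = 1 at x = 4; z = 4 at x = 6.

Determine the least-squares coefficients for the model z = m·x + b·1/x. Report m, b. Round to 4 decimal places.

m = 0.4951, b = 1.4446

With design matrix M, MᵀM = [[57, 4]; [4, 193/144]] and Mᵀz = [34, 47/12]ᵀ.
det = 57·(193/144) − 4² = 2899/48.
m = (34·(193/144) − 4·(47/12))/(2899/48) = 4306/8697; b = (57·(47/12) − 4·34)/(2899/48) = 4188/2899.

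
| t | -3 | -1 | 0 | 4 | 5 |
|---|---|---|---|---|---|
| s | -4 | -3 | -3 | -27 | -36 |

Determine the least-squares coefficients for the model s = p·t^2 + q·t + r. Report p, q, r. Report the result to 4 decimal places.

Normal-equation sums: Σt^2·t^2 = 963, Σt^2·t = 161, Σt^2 = 51, Σt·t = 51, Σt = 5, Σ1 = 5.
And Σt^2·s = -1371, Σt·s = -273, Σs = -73.
Solving the 3×3 system (Gaussian elimination) gives p = -4259/5168, q = -12285/5168, r = -9863/2584.

p = -0.8241, q = -2.3771, r = -3.8170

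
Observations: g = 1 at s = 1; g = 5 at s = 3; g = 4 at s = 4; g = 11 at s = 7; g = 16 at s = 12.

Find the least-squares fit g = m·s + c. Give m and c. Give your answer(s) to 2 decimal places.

m = 1.38, c = -0.07

With design matrix X, XᵀX = [[219, 27]; [27, 5]] and Xᵀg = [301, 37]ᵀ.
Determinant 219·5 − 27² = 366.
m = (301·5 − 27·37)/366 = 253/183; c = (219·37 − 27·301)/366 = -4/61.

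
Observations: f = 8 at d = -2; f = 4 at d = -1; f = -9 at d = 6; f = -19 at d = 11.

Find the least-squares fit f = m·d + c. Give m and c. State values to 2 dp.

m = -2.01, c = 3.03

Forming MᵀM = [[162, 14]; [14, 4]] and Mᵀf = [-283, -16]ᵀ gives MᵀM·[m, c]ᵀ = Mᵀf.
det = 162·4 − 14² = 452.
m = ((-283)·4 − 14·(-16))/452 = -227/113; c = (162·(-16) − 14·(-283))/452 = 685/226.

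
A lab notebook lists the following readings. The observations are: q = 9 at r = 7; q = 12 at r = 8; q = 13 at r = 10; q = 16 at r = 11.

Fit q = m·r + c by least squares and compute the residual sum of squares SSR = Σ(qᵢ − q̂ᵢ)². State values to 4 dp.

Setting ∂/∂m … = 0 gives: 334·m + 36·c = 465;  36·m + 4·c = 50.
Eliminating c: 4·(row 1) − 36·(row 2) gives 40·m = 4·465 − 36·50 = 60, so m = 3/2.
Then c = (50 − 36·(3/2))/4 = -1.
Residuals: -1/2, 1, -1, 1/2; SSR = 5/2.

SSR = 2.5000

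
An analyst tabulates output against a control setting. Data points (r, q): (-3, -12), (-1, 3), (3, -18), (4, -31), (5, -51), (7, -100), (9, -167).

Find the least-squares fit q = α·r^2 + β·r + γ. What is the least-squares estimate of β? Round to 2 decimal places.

The normal equations are: 10006·α + 1260·β + 190·γ = -20465;  1260·α + 190·β + 24·γ = -2603;  190·α + 24·β + 7·γ = -376.
(Σr^2·r^2 = 10006, Σr^2·r = 1260, Σr^2 = 190, Σr·r = 190, Σr = 24, Σ1 = 7, Σr^2·q = -20465, Σr·q = -2603, Σq = -376.)
Solving the 3×3 system (Gaussian elimination) gives α = -1069235/531762, β = -148397/177254, γ = 992623/265881.

β = -0.84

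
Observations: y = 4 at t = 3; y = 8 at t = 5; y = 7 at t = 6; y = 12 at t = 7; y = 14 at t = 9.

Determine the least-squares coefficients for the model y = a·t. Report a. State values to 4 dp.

a = 1.5200

The normal equations are: 200·a = 304.
a = 304/200 = 1.52.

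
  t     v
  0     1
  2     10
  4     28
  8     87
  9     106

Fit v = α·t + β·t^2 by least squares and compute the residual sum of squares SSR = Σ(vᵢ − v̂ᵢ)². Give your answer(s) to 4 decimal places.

With design matrix M, MᵀM = [[165, 1313]; [1313, 10929]] and Mᵀv = [1782, 14642]ᵀ.
det = 165·10929 − 1313² = 79316.
α = (1782·10929 − 1313·14642)/79316 = 62633/19829; β = (165·14642 − 1313·1782)/79316 = 19041/19829.
Residuals: 1, -3140/19829, 24/19829, 5435/19829, -4144/19829; SSR = 22682/19829.

SSR = 1.1439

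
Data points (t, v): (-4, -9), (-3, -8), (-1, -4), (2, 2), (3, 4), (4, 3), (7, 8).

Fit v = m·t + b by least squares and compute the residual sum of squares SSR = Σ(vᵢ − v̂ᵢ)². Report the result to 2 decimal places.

SSR = 6.31

AᵀA·[m, b]ᵀ = Aᵀv reads: 104·m + 8·b = 148;  8·m + 7·b = -4.
Δ = 104·7 − 8² = 664.
m = (148·7 − 8·(-4))/664 = 267/166; b = (104·(-4) − 8·148)/664 = -200/83.
Residuals: -13/83, -127/166, 3/166, 99/83, 263/166, -85/83, -141/166; SSR = 524/83.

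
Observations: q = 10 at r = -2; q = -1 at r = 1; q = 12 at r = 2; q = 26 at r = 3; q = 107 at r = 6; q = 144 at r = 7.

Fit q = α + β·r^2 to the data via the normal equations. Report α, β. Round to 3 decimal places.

α = -1.706, β = 2.993

Normal-equation sums: Σ1 = 6, Σr^2 = 103, Σr^2·r^2 = 3811.
Moment sums: Σq = 298, Σr^2·q = 11229.
Normal equations: [[6, 103]; [103, 3811]]·[α, β]ᵀ = [298, 11229]ᵀ.
Determinant 6·3811 − 103² = 12257.
α = (298·3811 − 103·11229)/12257 = -29/17; β = (6·11229 − 103·298)/12257 = 5240/1751.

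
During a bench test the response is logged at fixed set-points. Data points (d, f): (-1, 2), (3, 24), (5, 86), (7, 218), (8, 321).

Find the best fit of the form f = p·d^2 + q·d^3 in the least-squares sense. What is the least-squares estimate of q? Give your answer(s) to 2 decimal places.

q = 0.51

The normal equations are: 7204·p + 52942·q = 33594;  52942·p + 396148·q = 250522.
Determinant 7204·396148 − 52942² = 50994828.
p = (33594·396148 − 52942·250522)/50994828 = 11265047/12748707; q = (7204·250522 − 52942·33594)/50994828 = 6556735/12748707.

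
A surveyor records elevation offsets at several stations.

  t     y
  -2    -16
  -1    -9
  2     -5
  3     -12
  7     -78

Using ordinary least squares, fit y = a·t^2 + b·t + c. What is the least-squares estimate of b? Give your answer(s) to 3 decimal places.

b = 2.842

Setting ∂/∂a … = 0 gives: 2515·a + 369·b + 67·c = -4023;  369·a + 67·b + 9·c = -551;  67·a + 9·b + 5·c = -120.
Row-reducing yields a = -4485/2324, b = 6605/2324, c = -3783/1162.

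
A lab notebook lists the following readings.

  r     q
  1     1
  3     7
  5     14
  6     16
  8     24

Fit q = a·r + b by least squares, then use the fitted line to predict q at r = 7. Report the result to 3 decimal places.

MᵀM·[a, b]ᵀ = Mᵀq reads: 135·a + 23·b = 380;  23·a + 5·b = 62.
(Σr·r = 135, Σr = 23, Σ1 = 5, Σr·q = 380, Σq = 62.)
Determinant 135·5 − 23² = 146.
a = (380·5 − 23·62)/146 = 237/73; b = (135·62 − 23·380)/146 = -185/73.
At r = 7: q̂ = (237/73)·(7) + (-185/73)·(1) = 1474/73.

q̂ = 20.192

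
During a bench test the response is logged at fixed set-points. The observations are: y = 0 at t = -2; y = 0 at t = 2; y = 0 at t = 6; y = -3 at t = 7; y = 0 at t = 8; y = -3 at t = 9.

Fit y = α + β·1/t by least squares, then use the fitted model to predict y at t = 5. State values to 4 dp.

Sums needed: Σ1 = 6, Σ1/t = 275/504, Σ1/t·1/t = 146353/254016.
For Aᵀy: Σy = -6, Σ1/t·y = -16/21.
AᵀA·[α, β]ᵀ = Aᵀy becomes [[6, 275/504]; [275/504, 146353/254016]]·[α, β]ᵀ = [-6, -16/21]ᵀ.
Δ = 6·(146353/254016) − (275/504)² = 802493/254016.
α = ((-6)·(146353/254016) − (275/504)·(-16/21))/(802493/254016) = -772518/802493; β = (6·(-16/21) − (275/504)·(-6))/(802493/254016) = -329616/802493.
At t = 5: ŷ = (-772518/802493)·(1) + (-329616/802493)·(1/5) = -4192206/4012465.

ŷ = -1.0448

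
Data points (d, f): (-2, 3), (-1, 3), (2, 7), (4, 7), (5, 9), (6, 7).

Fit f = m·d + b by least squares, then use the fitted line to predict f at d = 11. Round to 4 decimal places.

f̂ = 11.8500

From the data, Σd·d = 86, Σd = 14, Σ1 = 6.
And Σd·f = 120, Σf = 36.
Δ = 86·6 − 14² = 320.
m = (120·6 − 14·36)/320 = 27/40; b = (86·36 − 14·120)/320 = 177/40.
At d = 11: f̂ = (27/40)·(11) + (177/40)·(1) = 237/20.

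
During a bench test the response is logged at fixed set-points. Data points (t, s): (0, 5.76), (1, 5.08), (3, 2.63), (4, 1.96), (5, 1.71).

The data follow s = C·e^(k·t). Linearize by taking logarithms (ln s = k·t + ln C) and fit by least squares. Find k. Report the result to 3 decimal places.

k = -0.264

Taking logs, ln s = k·t + ln C, so regress ln s on t.
Σt = 13.0000, Σ(t)² = 51.0000, Σln s = 5.5527, Σt·ln s = 9.9005.
Normal system: [[51.0000, 13.0000]; [13.0000, 5]]·[k, ln C]ᵀ = [9.9005, 5.5527]ᵀ.
Δ = 51.0000·5 − (13.0000)² = 86.0000; k = (9.9005·5 − 13.0000·5.5527)/86.0000 = -0.26375, ln C = (51.0000·5.5527 − 13.0000·9.9005)/86.0000 = 1.79627.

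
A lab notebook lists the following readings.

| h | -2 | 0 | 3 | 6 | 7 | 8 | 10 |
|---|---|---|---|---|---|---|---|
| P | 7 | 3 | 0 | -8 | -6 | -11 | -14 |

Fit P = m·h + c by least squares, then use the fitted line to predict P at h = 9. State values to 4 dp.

Setting ∂/∂m … = 0 gives: 262·m + 32·c = -332;  32·m + 7·c = -29.
(Σh·h = 262, Σh = 32, Σ1 = 7, Σh·P = -332, ΣP = -29.)
Eliminating c: 7·(row 1) − 32·(row 2) gives 810·m = 7·(-332) − 32·(-29) = -1396, so m = -698/405.
Then c = ((-29) − 32·(-698/405))/7 = 1513/405.
At h = 9: P̂ = (-698/405)·(9) + (1513/405)·(1) = -4769/405.

P̂ = -11.7753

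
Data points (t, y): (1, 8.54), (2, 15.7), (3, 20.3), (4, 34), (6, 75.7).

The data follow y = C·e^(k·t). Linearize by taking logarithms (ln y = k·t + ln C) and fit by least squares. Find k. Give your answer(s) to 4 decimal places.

Let Y = ln y. Fitting Y = k·t + ln C by least squares:
AᵀA = [[66.0000, 16.0000]; [16.0000, 5]], rhs = [56.7501, 15.7622]ᵀ  (here Σt = 16.0000, Σ(t)² = 66.0000, Σln y = 15.7622, Σt·ln y = 56.7501).
Solving (det = 74.0000): k = 0.42642, ln C = 1.78788.

k = 0.4264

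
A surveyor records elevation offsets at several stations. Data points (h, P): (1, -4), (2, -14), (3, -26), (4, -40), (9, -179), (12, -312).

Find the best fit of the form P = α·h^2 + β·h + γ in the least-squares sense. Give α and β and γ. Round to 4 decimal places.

Setting ∂/∂α … = 0 gives: 27651·α + 2557·β + 255·γ = -60361;  2557·α + 255·β + 31·γ = -5625;  255·α + 31·β + 6·γ = -575.
Inverting the 3×3 Gram matrix, [α, β, γ]ᵀ = [-350717/174360, -98653/58120, -137453/87180]ᵀ.

α = -2.0115, β = -1.6974, γ = -1.5767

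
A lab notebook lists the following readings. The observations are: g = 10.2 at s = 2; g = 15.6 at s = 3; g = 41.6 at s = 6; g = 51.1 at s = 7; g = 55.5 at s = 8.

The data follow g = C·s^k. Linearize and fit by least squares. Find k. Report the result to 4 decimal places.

Let Y = ln g. Fitting Y = k·ln s + ln C by least squares:
Σln s = 7.6089, Σ(ln s)² = 13.0084, Σln g = 16.7479, Σln s·ln g = 27.3144.
Equations: 13.0084·k + 7.6089·ln C = 27.3144;  7.6089·k + 5·ln C = 16.7479.
Slope k = (n·Σln s·ln g − Σln s·Σln g)/(n·Σ(ln s)² − (Σln s)²) = (5·27.3144 − 7.6089·16.7479)/7.1473 = 1.27871; ln C = (Σln g − k·Σln s)/n = 1.40368.

k = 1.2787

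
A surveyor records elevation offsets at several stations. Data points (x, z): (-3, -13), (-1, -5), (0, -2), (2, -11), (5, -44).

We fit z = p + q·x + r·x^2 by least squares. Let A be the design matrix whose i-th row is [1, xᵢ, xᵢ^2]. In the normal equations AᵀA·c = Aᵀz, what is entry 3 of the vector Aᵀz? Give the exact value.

-1266

Entry 3 ↔ basis x^2, so (Aᵀz)_{3} = Σᵢ (x^2)·zᵢ = (9)·(-13) + (1)·(-5) + (0)·(-2) + (4)·(-11) + (25)·(-44) = -1266.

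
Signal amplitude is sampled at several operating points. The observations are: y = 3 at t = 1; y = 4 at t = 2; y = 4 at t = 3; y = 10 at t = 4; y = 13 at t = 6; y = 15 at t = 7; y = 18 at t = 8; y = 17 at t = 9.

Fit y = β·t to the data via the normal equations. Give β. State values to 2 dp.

AᵀA·[β]ᵀ = Aᵀy reads: 260·β = 543.
β = 543/260 = 2.08846.

β = 2.09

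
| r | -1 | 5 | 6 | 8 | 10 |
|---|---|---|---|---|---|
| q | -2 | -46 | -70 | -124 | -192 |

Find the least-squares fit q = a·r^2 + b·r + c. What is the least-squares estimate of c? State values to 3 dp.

c = 0.235

From the data, Σr^2·r^2 = 16018, Σr^2·r = 1852, Σr^2 = 226, Σr·r = 226, Σr = 28, Σ1 = 5.
Right-hand side: Σr^2·q = -30808, Σr·q = -3560, Σq = -434.
Normal equations: [[16018, 1852, 226]; [1852, 226, 28]; [226, 28, 5]]·[a, b, c]ᵀ = [-30808, -3560, -434]ᵀ.
Row-reducing yields a = -140042/72111, b = 9596/72111, c = 434/1849.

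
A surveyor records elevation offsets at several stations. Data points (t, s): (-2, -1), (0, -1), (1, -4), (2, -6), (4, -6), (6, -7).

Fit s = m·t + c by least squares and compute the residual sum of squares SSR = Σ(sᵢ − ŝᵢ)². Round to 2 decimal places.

SSR = 6.24

Forming MᵀM = [[61, 11]; [11, 6]] and Mᵀs = [-80, -25]ᵀ gives MᵀM·[m, c]ᵀ = Mᵀs.
Δ = 61·6 − 11² = 245.
m = ((-80)·6 − 11·(-25))/245 = -41/49; c = (61·(-25) − 11·(-80))/245 = -129/49.
Residuals: -2/49, 80/49, -26/49, -83/49, -1/49, 32/49; SSR = 306/49.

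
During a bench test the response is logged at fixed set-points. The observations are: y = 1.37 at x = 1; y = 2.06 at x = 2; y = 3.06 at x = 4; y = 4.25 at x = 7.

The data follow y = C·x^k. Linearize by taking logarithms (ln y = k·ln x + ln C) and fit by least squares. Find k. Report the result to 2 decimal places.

k = 0.58

Taking logs, ln y = k·ln x + ln C, so regress ln y on ln x.
Σln x = 4.0254, Σ(ln x)² = 6.1888, Σln y = 3.6029, Σln x·ln y = 4.8670.
Equations: 6.1888·k + 4.0254·ln C = 4.8670;  4.0254·k + 4·ln C = 3.6029.
Δ = 6.1888·4 − (4.0254)² = 8.5519; k = (4.8670·4 − 4.0254·3.6029)/8.5519 = 0.58059, ln C = (6.1888·3.6029 − 4.0254·4.8670)/8.5519 = 0.31644.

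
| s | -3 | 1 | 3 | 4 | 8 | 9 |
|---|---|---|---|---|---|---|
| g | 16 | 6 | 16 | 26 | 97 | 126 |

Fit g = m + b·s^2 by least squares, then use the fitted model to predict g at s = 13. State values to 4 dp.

From the data, Σ1 = 6, Σs^2 = 180, Σs^2·s^2 = 11076.
Moment sums: Σg = 287, Σs^2·g = 17124.
So XᵀX·[m, b]ᵀ = Xᵀg: [[6, 180]; [180, 11076]]·[m, b]ᵀ = [287, 17124]ᵀ.
det = 6·11076 − 180² = 34056.
m = (287·11076 − 180·17124)/34056 = 17/6; b = (6·17124 − 180·287)/34056 = 3/2.
At s = 13: ĝ = (17/6)·(1) + (3/2)·(169) = 769/3.

ĝ = 256.3333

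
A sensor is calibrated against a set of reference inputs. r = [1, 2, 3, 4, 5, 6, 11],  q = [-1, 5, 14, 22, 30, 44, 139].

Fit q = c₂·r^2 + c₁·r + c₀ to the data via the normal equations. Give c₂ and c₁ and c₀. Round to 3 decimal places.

c₂ = 0.992, c₁ = 1.958, c₀ = -2.864

Compute the Gram sums: Σr^2·r^2 = 16916, Σr^2·r = 1772, Σr^2 = 212, Σr·r = 212, Σr = 32, Σ1 = 7.
And Σr^2·q = 19650, Σr·q = 2082, Σq = 253.
MᵀM·[c₂, c₁, c₀]ᵀ = Mᵀq becomes [[16916, 1772, 212]; [1772, 212, 32]; [212, 32, 7]]·[c₂, c₁, c₀]ᵀ = [19650, 2082, 253]ᵀ.
Row-reducing yields c₂ = 653/658, c₁ = 3221/1645, c₀ = -673/235.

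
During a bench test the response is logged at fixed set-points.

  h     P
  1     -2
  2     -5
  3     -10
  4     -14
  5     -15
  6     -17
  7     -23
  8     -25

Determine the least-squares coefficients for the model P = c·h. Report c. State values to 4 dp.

c = -3.1176

The normal equations are: 204·c = -636.
Hence c = -636 / 204 ≈ -3.11765.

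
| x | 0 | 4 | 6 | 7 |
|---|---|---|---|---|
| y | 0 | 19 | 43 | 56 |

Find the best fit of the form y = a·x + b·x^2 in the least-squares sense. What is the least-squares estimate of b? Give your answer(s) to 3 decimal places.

b = 1.070

Entries of MᵀM: Σx·x = 101, Σx·x^2 = 623, Σx^2·x^2 = 3953.
For Mᵀy: Σx·y = 726, Σx^2·y = 4596.
Normal equations: [[101, 623]; [623, 3953]]·[a, b]ᵀ = [726, 4596]ᵀ.
Determinant 101·3953 − 623² = 11124.
a = (726·3953 − 623·4596)/11124 = 365/618; b = (101·4596 − 623·726)/11124 = 661/618.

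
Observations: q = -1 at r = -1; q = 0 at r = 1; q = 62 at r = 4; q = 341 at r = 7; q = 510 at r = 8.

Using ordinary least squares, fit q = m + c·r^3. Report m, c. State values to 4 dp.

Sums needed: Σ1 = 5, Σr^3 = 919, Σr^3·r^3 = 383891.
Moment sums: Σq = 912, Σr^3·q = 382052.
So AᵀA·[m, c]ᵀ = Aᵀq: [[5, 919]; [919, 383891]]·[m, c]ᵀ = [912, 382052]ᵀ.
Eliminating c: 383891·(row 1) − 919·(row 2) gives 1074894·m = 383891·912 − 919·382052 = -997196, so m = -498598/537447.
Then c = (382052 − 919·(-498598/537447))/383891 = 536066/537447.

m = -0.9277, c = 0.9974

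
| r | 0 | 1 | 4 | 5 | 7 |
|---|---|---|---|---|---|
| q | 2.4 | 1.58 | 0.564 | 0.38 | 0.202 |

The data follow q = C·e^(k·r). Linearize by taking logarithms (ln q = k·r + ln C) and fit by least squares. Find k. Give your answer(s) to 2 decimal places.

With ln qᵢ as the transformed response and rᵢ as the regressor:
Σr = 17.0000, Σ(r)² = 91.0000, Σln q = -1.8069, Σr·ln q = -17.8677.
Normal system: [[91.0000, 17.0000]; [17.0000, 5]]·[k, ln C]ᵀ = [-17.8677, -1.8069]ᵀ.
Δ = 91.0000·5 − (17.0000)² = 166.0000; k = (-17.8677·5 − 17.0000·-1.8069)/166.0000 = -0.35314, ln C = (91.0000·-1.8069 − 17.0000·-17.8677)/166.0000 = 0.83931.

k = -0.35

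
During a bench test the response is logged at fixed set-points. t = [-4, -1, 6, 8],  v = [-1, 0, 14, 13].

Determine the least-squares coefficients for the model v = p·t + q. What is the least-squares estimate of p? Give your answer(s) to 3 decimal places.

p = 1.380

Compute the Gram sums: Σt·t = 117, Σt = 9, Σ1 = 4.
Moment sums: Σt·v = 192, Σv = 26.
Determinant 117·4 − 9² = 387.
p = (192·4 − 9·26)/387 = 178/129; q = (117·26 − 9·192)/387 = 146/43.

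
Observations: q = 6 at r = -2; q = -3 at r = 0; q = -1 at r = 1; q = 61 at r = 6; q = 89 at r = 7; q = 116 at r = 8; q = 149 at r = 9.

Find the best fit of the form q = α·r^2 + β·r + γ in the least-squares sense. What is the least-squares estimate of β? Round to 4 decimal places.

The normal system AᵀA·[α, β, γ]ᵀ = Aᵀq is [[14371, 1793, 235]; [1793, 235, 29]; [235, 29, 7]]·[α, β, γ]ᵀ = [26073, 3245, 417]ᵀ.
Solving the 3×3 system (Gaussian elimination) gives α = 2986/1521, β = -2417/3042, γ = -9259/3042.

β = -0.7945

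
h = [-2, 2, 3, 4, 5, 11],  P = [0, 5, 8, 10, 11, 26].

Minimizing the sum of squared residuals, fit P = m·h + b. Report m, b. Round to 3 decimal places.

m = 2.037, b = 2.193

Setting ∂/∂m … = 0 gives: 179·m + 23·b = 415;  23·m + 6·b = 60.
Δ = 179·6 − 23² = 545.
m = (415·6 − 23·60)/545 = 222/109; b = (179·60 − 23·415)/545 = 239/109.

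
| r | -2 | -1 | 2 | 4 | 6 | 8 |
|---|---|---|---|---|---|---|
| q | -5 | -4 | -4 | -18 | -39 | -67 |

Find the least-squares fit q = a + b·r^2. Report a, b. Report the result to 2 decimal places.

With design matrix X, XᵀX = [[6, 125]; [125, 5681]] and Xᵀq = [-137, -6020]ᵀ.
Δ = 6·5681 − 125² = 18461.
a = ((-137)·5681 − 125·(-6020))/18461 = -25797/18461; b = (6·(-6020) − 125·(-137))/18461 = -18995/18461.

a = -1.40, b = -1.03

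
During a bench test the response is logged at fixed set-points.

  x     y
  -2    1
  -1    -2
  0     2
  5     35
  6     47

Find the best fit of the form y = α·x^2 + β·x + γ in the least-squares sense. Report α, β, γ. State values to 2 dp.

With design matrix M, MᵀM = [[1938, 332, 66]; [332, 66, 8]; [66, 8, 5]] and Mᵀy = [2569, 457, 83]ᵀ.
Inverting the 3×3 Gram matrix, [α, β, γ]ᵀ = [12465/13742, 30697/13742, 7232/6871]ᵀ.

α = 0.91, β = 2.23, γ = 1.05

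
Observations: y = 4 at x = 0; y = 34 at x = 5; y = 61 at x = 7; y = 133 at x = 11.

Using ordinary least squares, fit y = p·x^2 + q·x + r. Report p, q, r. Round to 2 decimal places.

Normal-equation sums: Σx^2·x^2 = 17667, Σx^2·x = 1799, Σx^2 = 195, Σx·x = 195, Σx = 23, Σ1 = 4.
Right-hand side: Σx^2·y = 19932, Σx·y = 2060, Σy = 232.
Inverting the 3×3 Gram matrix, [p, q, r]ᵀ = [24492/26371, 40572/26371, 102244/26371]ᵀ.

p = 0.93, q = 1.54, r = 3.88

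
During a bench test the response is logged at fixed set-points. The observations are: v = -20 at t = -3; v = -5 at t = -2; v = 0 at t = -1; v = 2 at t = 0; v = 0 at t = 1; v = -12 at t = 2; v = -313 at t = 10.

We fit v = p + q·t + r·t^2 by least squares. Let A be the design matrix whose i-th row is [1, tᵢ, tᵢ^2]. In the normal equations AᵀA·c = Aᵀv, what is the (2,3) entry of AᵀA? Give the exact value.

Row 2 ↔ basis t, column 3 ↔ basis t^2, so (AᵀA)_{2,3} = Σᵢ (t)·(t^2) = (-3)·(9) + (-2)·(4) + (-1)·(1) + (0)·(0) + (1)·(1) + (2)·(4) + (10)·(100) = 973.

973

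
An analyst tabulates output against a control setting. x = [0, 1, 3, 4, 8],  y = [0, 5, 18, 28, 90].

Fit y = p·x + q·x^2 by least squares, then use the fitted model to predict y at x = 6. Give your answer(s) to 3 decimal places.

ŷ = 54.966

Setting ∂/∂p … = 0 gives: 90·p + 604·q = 891;  604·p + 4434·q = 6375.
Eliminating q: 4434·(row 1) − 604·(row 2) gives 34244·p = 4434·891 − 604·6375 = 100194, so p = 50097/17122.
Then q = (6375 − 604·(50097/17122))/4434 = 17793/17122.
At x = 6: ŷ = (50097/17122)·(6) + (17793/17122)·(36) = 470565/8561.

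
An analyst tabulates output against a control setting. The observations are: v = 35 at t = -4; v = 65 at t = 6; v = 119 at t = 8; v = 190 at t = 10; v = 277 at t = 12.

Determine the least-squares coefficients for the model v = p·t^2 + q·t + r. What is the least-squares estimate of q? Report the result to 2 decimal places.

q = -1.07

Normal-equation sums: Σt^2·t^2 = 36384, Σt^2·t = 3392, Σt^2 = 360, Σt·t = 360, Σt = 32, Σ1 = 5.
For Aᵀv: Σt^2·v = 69404, Σt·v = 6426, Σv = 686.
So AᵀA·[p, q, r]ᵀ = Aᵀv: [[36384, 3392, 360]; [3392, 360, 32]; [360, 32, 5]]·[p, q, r]ᵀ = [69404, 6426, 686]ᵀ.
Row-reducing yields p = 139239/68792, q = -36917/34396, r = -14301/8599.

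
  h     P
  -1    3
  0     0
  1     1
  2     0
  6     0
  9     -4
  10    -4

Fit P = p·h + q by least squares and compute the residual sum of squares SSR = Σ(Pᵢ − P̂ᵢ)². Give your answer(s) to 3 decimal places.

SSR = 6.774

From the data, Σh·h = 223, Σh = 27, Σ1 = 7.
For MᵀP: Σh·P = -78, ΣP = -4.
Normal equations: [[223, 27]; [27, 7]]·[p, q]ᵀ = [-78, -4]ᵀ.
Determinant 223·7 − 27² = 832.
p = ((-78)·7 − 27·(-4))/832 = -219/416; q = (223·(-4) − 27·(-78))/832 = 607/416.
Residuals: 211/208, -607/416, 7/104, -13/32, 707/416, -75/104, -81/416; SSR = 1409/208.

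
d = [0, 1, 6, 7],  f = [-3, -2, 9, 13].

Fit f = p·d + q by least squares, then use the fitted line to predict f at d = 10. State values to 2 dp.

The normal system XᵀX·[p, q]ᵀ = Xᵀf is [[86, 14]; [14, 4]]·[p, q]ᵀ = [143, 17]ᵀ.
Eliminating q: 4·(row 1) − 14·(row 2) gives 148·p = 4·143 − 14·17 = 334, so p = 167/74.
Then q = (17 − 14·(167/74))/4 = -135/37.
At d = 10: f̂ = (167/74)·(10) + (-135/37)·(1) = 700/37.

f̂ = 18.92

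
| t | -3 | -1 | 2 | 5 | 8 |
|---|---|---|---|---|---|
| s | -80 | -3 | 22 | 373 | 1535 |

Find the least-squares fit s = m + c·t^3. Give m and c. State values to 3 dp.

AᵀA·[m, c]ᵀ = Aᵀs reads: 5·m + 617·c = 1847;  617·m + 278563·c = 834884.
Eliminating c: 278563·(row 1) − 617·(row 2) gives 1012126·m = 278563·1847 − 617·834884 = -617567, so m = -617567/1012126.
Then c = (834884 − 617·(-617567/1012126))/278563 = 3034821/1012126.

m = -0.610, c = 2.998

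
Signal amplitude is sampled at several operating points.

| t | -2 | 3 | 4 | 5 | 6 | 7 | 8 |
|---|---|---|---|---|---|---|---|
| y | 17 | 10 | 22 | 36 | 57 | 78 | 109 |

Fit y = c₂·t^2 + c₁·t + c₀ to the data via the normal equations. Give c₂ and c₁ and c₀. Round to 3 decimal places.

Entries of XᵀX: Σt^2·t^2 = 8771, Σt^2·t = 1279, Σt^2 = 203, Σt·t = 203, Σt = 31, Σ1 = 7.
Moment sums: Σt^2·y = 14260, Σt·y = 2024, Σy = 329.
Normal equations: [[8771, 1279, 203]; [1279, 203, 31]; [203, 31, 7]]·[c₂, c₁, c₀]ᵀ = [14260, 2024, 329]ᵀ.
Inverting the 3×3 Gram matrix, [c₂, c₁, c₀]ᵀ = [5521/2632, -6583/1880, 2756/1645]ᵀ.

c₂ = 2.098, c₁ = -3.502, c₀ = 1.675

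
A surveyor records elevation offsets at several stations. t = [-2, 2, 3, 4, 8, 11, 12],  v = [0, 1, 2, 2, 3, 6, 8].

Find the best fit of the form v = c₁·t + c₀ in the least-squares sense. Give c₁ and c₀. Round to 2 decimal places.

The normal equations are: 362·c₁ + 38·c₀ = 202;  38·c₁ + 7·c₀ = 22.
Δ = 362·7 − 38² = 1090.
c₁ = (202·7 − 38·22)/1090 = 289/545; c₀ = (362·22 − 38·202)/1090 = 144/545.

c₁ = 0.53, c₀ = 0.26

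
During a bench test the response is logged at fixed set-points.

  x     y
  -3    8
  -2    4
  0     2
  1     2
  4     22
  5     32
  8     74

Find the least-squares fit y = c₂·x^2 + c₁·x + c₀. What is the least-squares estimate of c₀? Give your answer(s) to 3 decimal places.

Entries of MᵀM: Σx^2·x^2 = 5075, Σx^2·x = 667, Σx^2 = 119, Σx·x = 119, Σx = 13, Σ1 = 7.
Right-hand side: Σx^2·y = 5978, Σx·y = 810, Σy = 144.
MᵀM·[c₂, c₁, c₀]ᵀ = Mᵀy becomes [[5075, 667, 119]; [667, 119, 13]; [119, 13, 7]]·[c₂, c₁, c₀]ᵀ = [5978, 810, 144]ᵀ.
Solving the 3×3 system (Gaussian elimination) gives c₂ = 162503/158529, c₁ = 20387/22647, c₀ = 77862/52843.

c₀ = 1.473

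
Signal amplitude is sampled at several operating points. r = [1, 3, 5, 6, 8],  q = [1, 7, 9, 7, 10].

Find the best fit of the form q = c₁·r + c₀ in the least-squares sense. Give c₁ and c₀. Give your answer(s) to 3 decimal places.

Entries of MᵀM: Σr·r = 135, Σr = 23, Σ1 = 5.
For Mᵀq: Σr·q = 189, Σq = 34.
Normal equations: [[135, 23]; [23, 5]]·[c₁, c₀]ᵀ = [189, 34]ᵀ.
det = 135·5 − 23² = 146.
c₁ = (189·5 − 23·34)/146 = 163/146; c₀ = (135·34 − 23·189)/146 = 243/146.

c₁ = 1.116, c₀ = 1.664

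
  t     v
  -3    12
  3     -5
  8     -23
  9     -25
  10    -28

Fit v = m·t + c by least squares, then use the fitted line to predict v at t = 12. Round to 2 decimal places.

v̂ = -34.49

Normal-equation sums: Σt·t = 263, Σt = 27, Σ1 = 5.
Moment sums: Σt·v = -740, Σv = -69.
AᵀA·[m, c]ᵀ = Aᵀv becomes [[263, 27]; [27, 5]]·[m, c]ᵀ = [-740, -69]ᵀ.
Determinant 263·5 − 27² = 586.
m = ((-740)·5 − 27·(-69))/586 = -1837/586; c = (263·(-69) − 27·(-740))/586 = 1833/586.
At t = 12: v̂ = (-1837/586)·(12) + (1833/586)·(1) = -20211/586.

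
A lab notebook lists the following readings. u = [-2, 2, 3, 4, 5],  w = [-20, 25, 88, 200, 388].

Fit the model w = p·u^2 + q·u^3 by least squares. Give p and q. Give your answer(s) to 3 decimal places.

p = 0.789, q = 2.943

XᵀX·[p, q]ᵀ = Xᵀw reads: 994·p + 4392·q = 13712;  4392·p + 20578·q = 64036.
Eliminating q: 20578·(row 1) − 4392·(row 2) gives 1164868·p = 20578·13712 − 4392·64036 = 919424, so p = 229856/291217.
Then q = (64036 − 4392·(229856/291217))/20578 = 857170/291217.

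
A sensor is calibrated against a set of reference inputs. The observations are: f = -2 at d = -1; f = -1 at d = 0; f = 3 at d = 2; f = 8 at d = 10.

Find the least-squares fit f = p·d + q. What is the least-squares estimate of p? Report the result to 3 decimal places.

p = 0.883

Normal-equation sums: Σd·d = 105, Σd = 11, Σ1 = 4.
For Xᵀf: Σd·f = 88, Σf = 8.
XᵀX·[p, q]ᵀ = Xᵀf becomes [[105, 11]; [11, 4]]·[p, q]ᵀ = [88, 8]ᵀ.
Determinant 105·4 − 11² = 299.
p = (88·4 − 11·8)/299 = 264/299; q = (105·8 − 11·88)/299 = -128/299.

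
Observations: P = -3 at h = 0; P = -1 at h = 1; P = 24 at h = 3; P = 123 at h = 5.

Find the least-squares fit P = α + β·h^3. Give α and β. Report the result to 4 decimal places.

Forming XᵀX = [[4, 153]; [153, 16355]] and XᵀP = [143, 16022]ᵀ gives XᵀX·[α, β]ᵀ = XᵀP.
Eliminating β: 16355·(row 1) − 153·(row 2) gives 42011·α = 16355·143 − 153·16022 = -112601, so α = -112601/42011.
Then β = (16022 − 153·(-112601/42011))/16355 = 42209/42011.

α = -2.6803, β = 1.0047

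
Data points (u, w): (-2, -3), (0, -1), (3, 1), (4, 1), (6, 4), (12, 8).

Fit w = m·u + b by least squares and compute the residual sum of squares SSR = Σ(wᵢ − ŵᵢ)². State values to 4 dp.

SSR = 1.1669

The normal equations are: 209·m + 23·b = 133;  23·m + 6·b = 10.
Eliminating b: 6·(row 1) − 23·(row 2) gives 725·m = 6·133 − 23·10 = 568, so m = 568/725.
Then b = (10 − 23·(568/725))/6 = -969/725.
Residuals: -14/145, 244/725, -2/145, -578/725, 461/725, -47/725; SSR = 846/725.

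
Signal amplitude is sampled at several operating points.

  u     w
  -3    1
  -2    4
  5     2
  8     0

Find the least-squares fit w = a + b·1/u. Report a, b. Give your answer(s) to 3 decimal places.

a = 1.373, b = -2.964

Normal-equation sums: Σ1 = 4, Σ1/u = -61/120, Σ1/u·1/u = 6001/14400.
Right-hand side: Σw = 7, Σ1/u·w = -29/15.
Eliminating b: (6001/14400)·(row 1) − (-61/120)·(row 2) gives (6761/4800)·a = (6001/14400)·7 − (-61/120)·(-29/15) = 619/320, so a = 9285/6761.
Then b = ((-29/15) − (-61/120)·(9285/6761))/(6001/14400) = -20040/6761.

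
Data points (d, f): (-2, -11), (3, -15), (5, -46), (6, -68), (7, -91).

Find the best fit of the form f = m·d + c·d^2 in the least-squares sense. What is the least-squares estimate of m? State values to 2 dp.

Forming XᵀX = [[123, 703]; [703, 4419]] and Xᵀf = [-1298, -8236]ᵀ gives XᵀX·[m, c]ᵀ = Xᵀf.
det = 123·4419 − 703² = 49328.
m = ((-1298)·4419 − 703·(-8236))/49328 = 27023/24664; c = (123·(-8236) − 703·(-1298))/49328 = -50267/24664.

m = 1.10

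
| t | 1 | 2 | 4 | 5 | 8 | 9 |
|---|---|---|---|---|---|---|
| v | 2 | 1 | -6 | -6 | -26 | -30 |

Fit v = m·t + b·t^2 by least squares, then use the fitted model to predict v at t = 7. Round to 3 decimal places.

AᵀA·[m, b]ᵀ = Aᵀv reads: 191·m + 1439·b = -528;  1439·m + 11555·b = -4334.
(Σt·t = 191, Σt·t^2 = 1439, Σt^2·t^2 = 11555, Σt·v = -528, Σt^2·v = -4334.)
Determinant 191·11555 − 1439² = 136284.
m = ((-528)·11555 − 1439·(-4334))/136284 = 67793/68142; b = (191·(-4334) − 1439·(-528))/136284 = -34001/68142.
At t = 7: v̂ = (67793/68142)·(7) + (-34001/68142)·(49) = -198583/11357.

v̂ = -17.486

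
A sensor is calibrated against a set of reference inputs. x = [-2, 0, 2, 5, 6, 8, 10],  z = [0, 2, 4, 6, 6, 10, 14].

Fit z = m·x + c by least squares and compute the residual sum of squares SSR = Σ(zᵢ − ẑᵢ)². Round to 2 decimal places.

Normal-equation sums: Σx·x = 233, Σx = 29, Σ1 = 7.
Right-hand side: Σx·z = 294, Σz = 42.
Δ = 233·7 − 29² = 790.
m = (294·7 − 29·42)/790 = 84/79; c = (233·42 − 29·294)/790 = 126/79.
Residuals: 42/79, 32/79, 22/79, -72/79, -156/79, -8/79, 140/79; SSR = 664/79.

SSR = 8.41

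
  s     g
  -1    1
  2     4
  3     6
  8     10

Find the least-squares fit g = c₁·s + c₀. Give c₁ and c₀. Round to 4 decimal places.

The normal equations are: 78·c₁ + 12·c₀ = 105;  12·c₁ + 4·c₀ = 21.
(Σs·s = 78, Σs = 12, Σ1 = 4, Σs·g = 105, Σg = 21.)
Eliminating c₀: 4·(row 1) − 12·(row 2) gives 168·c₁ = 4·105 − 12·21 = 168, so c₁ = 1.
Then c₀ = (21 − 12·1)/4 = 9/4.

c₁ = 1.0000, c₀ = 2.2500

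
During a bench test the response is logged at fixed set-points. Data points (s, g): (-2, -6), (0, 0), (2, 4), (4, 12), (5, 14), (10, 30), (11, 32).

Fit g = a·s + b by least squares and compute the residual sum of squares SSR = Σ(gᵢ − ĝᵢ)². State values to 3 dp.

SSR = 3.657

MᵀM·[a, b]ᵀ = Mᵀg reads: 270·a + 30·b = 790;  30·a + 7·b = 86.
(Σs·s = 270, Σs = 30, Σ1 = 7, Σs·g = 790, Σg = 86.)
det = 270·7 − 30² = 990.
a = (790·7 − 30·86)/990 = 295/99; b = (270·86 − 30·790)/990 = -16/33.
Residuals: 4/9, 16/33, -146/99, 56/99, -41/99, 68/99, -29/99; SSR = 362/99.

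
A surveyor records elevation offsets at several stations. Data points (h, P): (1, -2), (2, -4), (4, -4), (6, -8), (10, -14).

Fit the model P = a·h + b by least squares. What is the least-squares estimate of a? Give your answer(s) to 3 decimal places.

a = -1.305

Forming AᵀA = [[157, 23]; [23, 5]] and AᵀP = [-214, -32]ᵀ gives AᵀA·[a, b]ᵀ = AᵀP.
Determinant 157·5 − 23² = 256.
a = ((-214)·5 − 23·(-32))/256 = -167/128; b = (157·(-32) − 23·(-214))/256 = -51/128.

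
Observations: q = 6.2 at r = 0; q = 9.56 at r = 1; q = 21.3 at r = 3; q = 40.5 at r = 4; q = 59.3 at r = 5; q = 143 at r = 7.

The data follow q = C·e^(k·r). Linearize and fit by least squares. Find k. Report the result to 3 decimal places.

With ln qᵢ as the transformed response and rᵢ as the regressor:
Σr = 20.0000, Σ(r)² = 100.0000, Σln q = 19.8876, Σr·ln q = 81.3919.
Equations: 100.0000·k + 20.0000·ln C = 81.3919;  20.0000·k + 6·ln C = 19.8876.
Slope k = (n·Σr·ln q − Σr·Σln q)/(n·Σ(r)² − (Σr)²) = (6·81.3919 − 20.0000·19.8876)/200.0000 = 0.45300; ln C = (Σln q − k·Σr)/n = 1.80461.

k = 0.453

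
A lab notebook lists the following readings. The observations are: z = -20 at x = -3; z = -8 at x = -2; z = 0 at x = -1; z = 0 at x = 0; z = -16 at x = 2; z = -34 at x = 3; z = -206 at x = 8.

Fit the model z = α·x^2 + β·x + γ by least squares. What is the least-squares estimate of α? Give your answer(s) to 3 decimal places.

Sums needed: Σx^2·x^2 = 4291, Σx^2·x = 511, Σx^2 = 91, Σx·x = 91, Σx = 7, Σ1 = 7.
Right-hand side: Σx^2·z = -13766, Σx·z = -1706, Σz = -284.
So MᵀM·[α, β, γ]ᵀ = Mᵀz: [[4291, 511, 91]; [511, 91, 7]; [91, 7, 7]]·[α, β, γ]ᵀ = [-13766, -1706, -284]ᵀ.
Solving the 3×3 system (Gaussian elimination) gives α = -247/84, β = -187/84, γ = -5/42.

α = -2.940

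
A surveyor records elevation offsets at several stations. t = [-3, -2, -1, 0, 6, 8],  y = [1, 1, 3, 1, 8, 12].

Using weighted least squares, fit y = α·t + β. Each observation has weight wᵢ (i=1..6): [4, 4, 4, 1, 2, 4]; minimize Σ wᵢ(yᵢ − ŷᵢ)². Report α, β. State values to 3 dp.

Entries of MᵀWM: Σwᵢ·t·t = 384, Σwᵢ·t = 20, Σwᵢ·1 = 19.
And Σwᵢ·t·y = 448, Σwᵢ·y = 85.
Normal equations: [[384, 20]; [20, 19]]·[α, β]ᵀ = [448, 85]ᵀ.
Δ = 384·19 − 20² = 6896.
α = (448·19 − 20·85)/6896 = 1703/1724; β = (384·85 − 20·448)/6896 = 1480/431.

α = 0.988, β = 3.434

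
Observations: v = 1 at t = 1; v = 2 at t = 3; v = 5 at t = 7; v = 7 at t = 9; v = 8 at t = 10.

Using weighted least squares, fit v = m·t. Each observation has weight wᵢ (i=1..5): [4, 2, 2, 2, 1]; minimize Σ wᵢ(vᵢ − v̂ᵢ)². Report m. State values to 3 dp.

m = 0.764

The normal equations are: 382·m = 292.
(Σwᵢ·t·t = 382, Σwᵢ·t·v = 292.)
Hence m = 292 / 382 ≈ 0.764398.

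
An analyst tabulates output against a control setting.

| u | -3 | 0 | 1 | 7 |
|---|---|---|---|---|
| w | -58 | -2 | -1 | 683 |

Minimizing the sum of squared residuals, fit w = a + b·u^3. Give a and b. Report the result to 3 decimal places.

a = -3.023, b = 2.000

From the data, Σ1 = 4, Σu^3 = 317, Σu^3·u^3 = 118379.
For Aᵀw: Σw = 622, Σu^3·w = 235834.
AᵀA·[a, b]ᵀ = Aᵀw becomes [[4, 317]; [317, 118379]]·[a, b]ᵀ = [622, 235834]ᵀ.
Determinant 4·118379 − 317² = 373027.
a = (622·118379 − 317·235834)/373027 = -1127640/373027; b = (4·235834 − 317·622)/373027 = 746162/373027.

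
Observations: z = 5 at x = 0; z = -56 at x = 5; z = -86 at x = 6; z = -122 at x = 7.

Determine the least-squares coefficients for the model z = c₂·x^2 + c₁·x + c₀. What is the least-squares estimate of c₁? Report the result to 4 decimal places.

Sums needed: Σx^2·x^2 = 4322, Σx^2·x = 684, Σx^2 = 110, Σx·x = 110, Σx = 18, Σ1 = 4.
For Aᵀz: Σx^2·z = -10474, Σx·z = -1650, Σz = -259.
AᵀA·[c₂, c₁, c₀]ᵀ = Aᵀz becomes [[4322, 684, 110]; [684, 110, 18]; [110, 18, 4]]·[c₂, c₁, c₀]ᵀ = [-10474, -1650, -259]ᵀ.
Row-reducing yields c₂ = -5623/1892, c₁ = 5037/1892, c₀ = 9459/1892.

c₁ = 2.6623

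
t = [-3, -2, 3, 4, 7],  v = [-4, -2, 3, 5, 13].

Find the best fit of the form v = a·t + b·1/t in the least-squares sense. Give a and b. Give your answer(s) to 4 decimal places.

a = 1.8585, b = -5.1372

Setting ∂/∂a … = 0 gives: 87·a + 5·b = 136;  5·a + (3917/7056)·b = 541/84.
(Σt·t = 87, Σt·1/t = 5, Σ1/t·1/t = 3917/7056, Σt·v = 136, Σ1/t·v = 541/84.)
det = 87·(3917/7056) − 5² = 54793/2352.
a = (136·(3917/7056) − 5·(541/84))/(54793/2352) = 305492/164379; b = (87·(541/84) − 5·136)/(54793/2352) = -281484/54793.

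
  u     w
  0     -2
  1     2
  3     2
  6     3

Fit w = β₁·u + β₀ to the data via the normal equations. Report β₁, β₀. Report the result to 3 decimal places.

β₁ = 0.643, β₀ = -0.357

Forming AᵀA = [[46, 10]; [10, 4]] and Aᵀw = [26, 5]ᵀ gives AᵀA·[β₁, β₀]ᵀ = Aᵀw.
det = 46·4 − 10² = 84.
β₁ = (26·4 − 10·5)/84 = 9/14; β₀ = (46·5 − 10·26)/84 = -5/14.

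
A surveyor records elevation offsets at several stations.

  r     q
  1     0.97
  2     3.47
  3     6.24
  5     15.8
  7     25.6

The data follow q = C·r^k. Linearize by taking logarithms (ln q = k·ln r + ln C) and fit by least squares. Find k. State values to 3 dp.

k = 1.684

With ln qᵢ as the transformed response and ln rᵢ as the regressor:
XᵀX = [[8.0643, 5.3471]; [5.3471, 5]], rhs = [13.6258, 9.0473]ᵀ  (here Σln r = 5.3471, Σ(ln r)² = 8.0643, Σln q = 9.0473, Σln r·ln q = 13.6258).
Slope k = (n·Σln r·ln q − Σln r·Σln q)/(n·Σ(ln r)² − (Σln r)²) = (5·13.6258 − 5.3471·9.0473)/11.7297 = 1.68394; ln C = (Σln q − k·Σln r)/n = 0.00862.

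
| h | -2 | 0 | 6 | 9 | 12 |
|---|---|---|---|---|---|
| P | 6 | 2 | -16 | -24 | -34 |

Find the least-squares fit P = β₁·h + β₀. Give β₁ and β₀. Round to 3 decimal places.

β₁ = -2.871, β₀ = 1.157

Sums needed: Σh·h = 265, Σh = 25, Σ1 = 5.
And Σh·P = -732, ΣP = -66.
So MᵀM·[β₁, β₀]ᵀ = MᵀP: [[265, 25]; [25, 5]]·[β₁, β₀]ᵀ = [-732, -66]ᵀ.
Eliminating β₀: 5·(row 1) − 25·(row 2) gives 700·β₁ = 5·(-732) − 25·(-66) = -2010, so β₁ = -201/70.
Then β₀ = ((-66) − 25·(-201/70))/5 = 81/70.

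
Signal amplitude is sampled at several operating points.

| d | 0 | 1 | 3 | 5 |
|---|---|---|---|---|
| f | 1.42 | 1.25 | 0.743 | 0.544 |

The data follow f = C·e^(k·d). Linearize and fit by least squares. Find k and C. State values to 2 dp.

k = -0.20, C = 1.45

Let Y = ln f. Fitting Y = k·d + ln C by least squares:
Σd = 9.0000, Σ(d)² = 35.0000, Σln f = -0.3321, Σd·ln f = -3.7121.
Normal system: [[35.0000, 9.0000]; [9.0000, 4]]·[k, ln C]ᵀ = [-3.7121, -0.3321]ᵀ.
Solving (det = 59.0000): k = -0.20101, ln C = 0.36926, so C = exp(0.36926) = 1.44666.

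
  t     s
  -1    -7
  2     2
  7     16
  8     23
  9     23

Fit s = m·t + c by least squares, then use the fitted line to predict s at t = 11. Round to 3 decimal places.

ŝ = 29.968

The normal system AᵀA·[m, c]ᵀ = Aᵀs is [[199, 25]; [25, 5]]·[m, c]ᵀ = [514, 57]ᵀ.
Eliminating c: 5·(row 1) − 25·(row 2) gives 370·m = 5·514 − 25·57 = 1145, so m = 229/74.
Then c = (57 − 25·(229/74))/5 = -1507/370.
At t = 11: ŝ = (229/74)·(11) + (-1507/370)·(1) = 5544/185.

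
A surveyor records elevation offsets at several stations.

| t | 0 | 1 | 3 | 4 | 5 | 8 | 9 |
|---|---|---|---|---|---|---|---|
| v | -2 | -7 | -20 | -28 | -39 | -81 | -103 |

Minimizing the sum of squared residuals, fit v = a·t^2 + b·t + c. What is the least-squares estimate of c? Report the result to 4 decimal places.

c = -2.8143

Entries of XᵀX: Σt^2·t^2 = 11620, Σt^2·t = 1458, Σt^2 = 196, Σt·t = 196, Σt = 30, Σ1 = 7.
Right-hand side: Σt^2·v = -15137, Σt·v = -1949, Σv = -280.
So XᵀX·[a, b, c]ᵀ = Xᵀv: [[11620, 1458, 196]; [1458, 196, 30]; [196, 30, 7]]·[a, b, c]ᵀ = [-15137, -1949, -280]ᵀ.
Inverting the 3×3 Gram matrix, [a, b, c]ᵀ = [-102005/110418, -13887/5258, -14125/5019]ᵀ.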